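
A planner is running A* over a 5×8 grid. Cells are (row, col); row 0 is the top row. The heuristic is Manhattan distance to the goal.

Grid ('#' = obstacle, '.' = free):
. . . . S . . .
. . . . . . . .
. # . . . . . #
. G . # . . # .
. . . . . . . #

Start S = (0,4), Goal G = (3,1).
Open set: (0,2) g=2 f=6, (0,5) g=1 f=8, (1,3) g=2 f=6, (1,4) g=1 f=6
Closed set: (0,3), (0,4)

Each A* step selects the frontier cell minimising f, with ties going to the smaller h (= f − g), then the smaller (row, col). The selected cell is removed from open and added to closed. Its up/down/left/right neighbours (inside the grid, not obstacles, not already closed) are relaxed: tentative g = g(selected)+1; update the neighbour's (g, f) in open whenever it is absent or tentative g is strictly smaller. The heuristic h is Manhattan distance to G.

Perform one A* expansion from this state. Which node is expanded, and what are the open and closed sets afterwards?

expanded=(0,2); open=[(0,1) g=3 f=6, (0,5) g=1 f=8, (1,2) g=3 f=6, (1,3) g=2 f=6, (1,4) g=1 f=6]; closed=[(0,2), (0,3), (0,4)]

step 1: expand (0,2) (f=6, h=4) → closed; open now [(0,1) g=3 f=6, (0,5) g=1 f=8, (1,2) g=3 f=6, (1,3) g=2 f=6, (1,4) g=1 f=6]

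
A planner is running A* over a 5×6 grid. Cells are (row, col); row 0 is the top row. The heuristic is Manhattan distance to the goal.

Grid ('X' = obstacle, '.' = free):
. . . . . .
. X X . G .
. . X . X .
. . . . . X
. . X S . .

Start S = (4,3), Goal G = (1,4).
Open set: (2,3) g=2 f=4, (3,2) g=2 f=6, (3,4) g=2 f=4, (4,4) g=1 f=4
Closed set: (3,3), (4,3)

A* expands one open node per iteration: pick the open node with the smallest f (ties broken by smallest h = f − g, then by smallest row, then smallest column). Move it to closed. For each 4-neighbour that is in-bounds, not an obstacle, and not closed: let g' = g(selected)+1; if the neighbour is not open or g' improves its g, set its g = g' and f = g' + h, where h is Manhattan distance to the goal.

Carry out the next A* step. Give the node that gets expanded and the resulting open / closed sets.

step 1: expand (2,3) (f=4, h=2) → closed; open now [(1,3) g=3 f=4, (3,2) g=2 f=6, (3,4) g=2 f=4, (4,4) g=1 f=4]

expanded=(2,3); open=[(1,3) g=3 f=4, (3,2) g=2 f=6, (3,4) g=2 f=4, (4,4) g=1 f=4]; closed=[(2,3), (3,3), (4,3)]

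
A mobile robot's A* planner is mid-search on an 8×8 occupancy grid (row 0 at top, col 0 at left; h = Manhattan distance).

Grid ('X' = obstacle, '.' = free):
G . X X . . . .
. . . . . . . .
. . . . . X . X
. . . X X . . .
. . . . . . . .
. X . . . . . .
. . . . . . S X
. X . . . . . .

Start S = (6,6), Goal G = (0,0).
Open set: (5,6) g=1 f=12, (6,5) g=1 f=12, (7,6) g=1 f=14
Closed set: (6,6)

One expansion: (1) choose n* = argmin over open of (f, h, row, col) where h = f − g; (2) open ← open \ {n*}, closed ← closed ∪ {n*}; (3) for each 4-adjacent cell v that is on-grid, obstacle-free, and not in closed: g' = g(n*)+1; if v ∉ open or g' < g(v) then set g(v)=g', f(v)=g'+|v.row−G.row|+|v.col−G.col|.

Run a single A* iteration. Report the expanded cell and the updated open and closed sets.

step 1: expand (5,6) (f=12, h=11) → closed; open now [(4,6) g=2 f=12, (5,5) g=2 f=12, (5,7) g=2 f=14, (6,5) g=1 f=12, (7,6) g=1 f=14]

expanded=(5,6); open=[(4,6) g=2 f=12, (5,5) g=2 f=12, (5,7) g=2 f=14, (6,5) g=1 f=12, (7,6) g=1 f=14]; closed=[(5,6), (6,6)]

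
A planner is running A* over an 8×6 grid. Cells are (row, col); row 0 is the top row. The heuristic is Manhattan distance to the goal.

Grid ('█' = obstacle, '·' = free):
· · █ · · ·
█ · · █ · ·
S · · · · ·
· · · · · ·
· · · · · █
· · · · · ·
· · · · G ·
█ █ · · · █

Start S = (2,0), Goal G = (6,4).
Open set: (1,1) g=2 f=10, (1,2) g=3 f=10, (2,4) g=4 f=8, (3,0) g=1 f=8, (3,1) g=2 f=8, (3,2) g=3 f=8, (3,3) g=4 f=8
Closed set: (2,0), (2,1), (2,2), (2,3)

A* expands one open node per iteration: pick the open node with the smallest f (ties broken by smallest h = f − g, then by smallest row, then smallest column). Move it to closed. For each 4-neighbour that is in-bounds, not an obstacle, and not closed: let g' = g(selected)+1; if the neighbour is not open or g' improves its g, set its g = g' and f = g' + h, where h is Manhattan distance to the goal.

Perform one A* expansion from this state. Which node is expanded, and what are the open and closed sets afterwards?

step 1: expand (2,4) (f=8, h=4) → closed; open now [(1,1) g=2 f=10, (1,2) g=3 f=10, (1,4) g=5 f=10, (2,5) g=5 f=10, (3,0) g=1 f=8, (3,1) g=2 f=8, (3,2) g=3 f=8, (3,3) g=4 f=8, (3,4) g=5 f=8]

expanded=(2,4); open=[(1,1) g=2 f=10, (1,2) g=3 f=10, (1,4) g=5 f=10, (2,5) g=5 f=10, (3,0) g=1 f=8, (3,1) g=2 f=8, (3,2) g=3 f=8, (3,3) g=4 f=8, (3,4) g=5 f=8]; closed=[(2,0), (2,1), (2,2), (2,3), (2,4)]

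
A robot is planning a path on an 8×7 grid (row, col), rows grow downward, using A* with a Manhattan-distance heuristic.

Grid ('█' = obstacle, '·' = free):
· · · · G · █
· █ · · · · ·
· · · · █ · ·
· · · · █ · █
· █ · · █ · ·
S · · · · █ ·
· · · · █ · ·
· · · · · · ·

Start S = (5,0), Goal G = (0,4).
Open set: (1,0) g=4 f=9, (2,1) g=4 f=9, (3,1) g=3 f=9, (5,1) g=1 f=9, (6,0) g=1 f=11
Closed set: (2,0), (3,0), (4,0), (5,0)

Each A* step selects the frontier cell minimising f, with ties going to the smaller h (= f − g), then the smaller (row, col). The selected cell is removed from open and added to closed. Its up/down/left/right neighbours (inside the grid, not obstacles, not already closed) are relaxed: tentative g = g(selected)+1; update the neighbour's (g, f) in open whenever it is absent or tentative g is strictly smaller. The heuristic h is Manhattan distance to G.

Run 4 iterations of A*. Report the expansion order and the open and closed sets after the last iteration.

step 1: expand (1,0) (f=9, h=5) → closed; open now [(0,0) g=5 f=9, (2,1) g=4 f=9, (3,1) g=3 f=9, (5,1) g=1 f=9, (6,0) g=1 f=11]
step 2: expand (0,0) (f=9, h=4) → closed; open now [(0,1) g=6 f=9, (2,1) g=4 f=9, (3,1) g=3 f=9, (5,1) g=1 f=9, (6,0) g=1 f=11]
step 3: expand (0,1) (f=9, h=3) → closed; open now [(0,2) g=7 f=9, (2,1) g=4 f=9, (3,1) g=3 f=9, (5,1) g=1 f=9, (6,0) g=1 f=11]
step 4: expand (0,2) (f=9, h=2) → closed; open now [(0,3) g=8 f=9, (1,2) g=8 f=11, (2,1) g=4 f=9, (3,1) g=3 f=9, (5,1) g=1 f=9, (6,0) g=1 f=11]

order=[(1,0) → (0,0) → (0,1) → (0,2)]; open=[(0,3) g=8 f=9, (1,2) g=8 f=11, (2,1) g=4 f=9, (3,1) g=3 f=9, (5,1) g=1 f=9, (6,0) g=1 f=11]; closed=[(0,0), (0,1), (0,2), (1,0), (2,0), (3,0), (4,0), (5,0)]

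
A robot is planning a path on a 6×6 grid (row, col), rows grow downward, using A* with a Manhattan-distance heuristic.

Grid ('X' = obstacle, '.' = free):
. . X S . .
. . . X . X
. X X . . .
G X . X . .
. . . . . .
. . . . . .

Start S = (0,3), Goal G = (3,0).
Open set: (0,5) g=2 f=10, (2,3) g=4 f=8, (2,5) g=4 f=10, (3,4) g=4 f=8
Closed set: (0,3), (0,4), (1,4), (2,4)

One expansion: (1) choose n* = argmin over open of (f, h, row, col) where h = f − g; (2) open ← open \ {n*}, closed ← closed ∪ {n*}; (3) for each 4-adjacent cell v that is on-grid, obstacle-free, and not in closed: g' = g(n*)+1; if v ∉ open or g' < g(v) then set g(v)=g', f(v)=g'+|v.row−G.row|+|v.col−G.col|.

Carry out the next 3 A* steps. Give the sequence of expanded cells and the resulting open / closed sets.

step 1: expand (2,3) (f=8, h=4) → closed; open now [(0,5) g=2 f=10, (2,5) g=4 f=10, (3,4) g=4 f=8]
step 2: expand (3,4) (f=8, h=4) → closed; open now [(0,5) g=2 f=10, (2,5) g=4 f=10, (3,5) g=5 f=10, (4,4) g=5 f=10]
step 3: expand (3,5) (f=10, h=5) → closed; open now [(0,5) g=2 f=10, (2,5) g=4 f=10, (4,4) g=5 f=10, (4,5) g=6 f=12]

order=[(2,3) → (3,4) → (3,5)]; open=[(0,5) g=2 f=10, (2,5) g=4 f=10, (4,4) g=5 f=10, (4,5) g=6 f=12]; closed=[(0,3), (0,4), (1,4), (2,3), (2,4), (3,4), (3,5)]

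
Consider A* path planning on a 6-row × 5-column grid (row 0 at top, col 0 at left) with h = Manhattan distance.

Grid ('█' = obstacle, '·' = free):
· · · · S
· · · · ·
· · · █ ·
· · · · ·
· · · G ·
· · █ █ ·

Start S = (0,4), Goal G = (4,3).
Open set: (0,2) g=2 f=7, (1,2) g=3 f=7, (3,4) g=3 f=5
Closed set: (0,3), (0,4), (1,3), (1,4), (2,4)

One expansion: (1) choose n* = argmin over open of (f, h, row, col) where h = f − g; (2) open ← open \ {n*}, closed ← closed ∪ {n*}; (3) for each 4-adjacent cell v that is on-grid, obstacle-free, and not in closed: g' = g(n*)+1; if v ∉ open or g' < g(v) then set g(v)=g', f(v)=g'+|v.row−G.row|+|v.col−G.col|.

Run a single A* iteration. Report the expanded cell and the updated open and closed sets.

step 1: expand (3,4) (f=5, h=2) → closed; open now [(0,2) g=2 f=7, (1,2) g=3 f=7, (3,3) g=4 f=5, (4,4) g=4 f=5]

expanded=(3,4); open=[(0,2) g=2 f=7, (1,2) g=3 f=7, (3,3) g=4 f=5, (4,4) g=4 f=5]; closed=[(0,3), (0,4), (1,3), (1,4), (2,4), (3,4)]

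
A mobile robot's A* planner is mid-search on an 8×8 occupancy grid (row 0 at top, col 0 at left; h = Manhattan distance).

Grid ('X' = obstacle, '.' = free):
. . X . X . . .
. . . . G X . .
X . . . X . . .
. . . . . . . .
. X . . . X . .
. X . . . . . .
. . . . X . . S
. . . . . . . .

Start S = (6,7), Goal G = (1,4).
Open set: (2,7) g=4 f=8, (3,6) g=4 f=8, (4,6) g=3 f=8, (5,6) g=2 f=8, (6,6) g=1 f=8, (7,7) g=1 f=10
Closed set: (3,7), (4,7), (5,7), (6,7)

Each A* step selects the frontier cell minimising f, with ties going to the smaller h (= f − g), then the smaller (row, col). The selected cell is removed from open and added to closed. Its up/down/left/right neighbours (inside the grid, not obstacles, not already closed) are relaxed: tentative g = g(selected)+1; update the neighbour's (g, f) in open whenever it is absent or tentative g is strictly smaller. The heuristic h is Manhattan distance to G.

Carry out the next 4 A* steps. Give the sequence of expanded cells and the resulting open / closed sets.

order=[(2,7) → (1,7) → (1,6) → (2,6)]; open=[(0,6) g=7 f=10, (0,7) g=6 f=10, (2,5) g=6 f=8, (3,6) g=4 f=8, (4,6) g=3 f=8, (5,6) g=2 f=8, (6,6) g=1 f=8, (7,7) g=1 f=10]; closed=[(1,6), (1,7), (2,6), (2,7), (3,7), (4,7), (5,7), (6,7)]

step 1: expand (2,7) (f=8, h=4) → closed; open now [(1,7) g=5 f=8, (2,6) g=5 f=8, (3,6) g=4 f=8, (4,6) g=3 f=8, (5,6) g=2 f=8, (6,6) g=1 f=8, (7,7) g=1 f=10]
step 2: expand (1,7) (f=8, h=3) → closed; open now [(0,7) g=6 f=10, (1,6) g=6 f=8, (2,6) g=5 f=8, (3,6) g=4 f=8, (4,6) g=3 f=8, (5,6) g=2 f=8, (6,6) g=1 f=8, (7,7) g=1 f=10]
step 3: expand (1,6) (f=8, h=2) → closed; open now [(0,6) g=7 f=10, (0,7) g=6 f=10, (2,6) g=5 f=8, (3,6) g=4 f=8, (4,6) g=3 f=8, (5,6) g=2 f=8, (6,6) g=1 f=8, (7,7) g=1 f=10]
step 4: expand (2,6) (f=8, h=3) → closed; open now [(0,6) g=7 f=10, (0,7) g=6 f=10, (2,5) g=6 f=8, (3,6) g=4 f=8, (4,6) g=3 f=8, (5,6) g=2 f=8, (6,6) g=1 f=8, (7,7) g=1 f=10]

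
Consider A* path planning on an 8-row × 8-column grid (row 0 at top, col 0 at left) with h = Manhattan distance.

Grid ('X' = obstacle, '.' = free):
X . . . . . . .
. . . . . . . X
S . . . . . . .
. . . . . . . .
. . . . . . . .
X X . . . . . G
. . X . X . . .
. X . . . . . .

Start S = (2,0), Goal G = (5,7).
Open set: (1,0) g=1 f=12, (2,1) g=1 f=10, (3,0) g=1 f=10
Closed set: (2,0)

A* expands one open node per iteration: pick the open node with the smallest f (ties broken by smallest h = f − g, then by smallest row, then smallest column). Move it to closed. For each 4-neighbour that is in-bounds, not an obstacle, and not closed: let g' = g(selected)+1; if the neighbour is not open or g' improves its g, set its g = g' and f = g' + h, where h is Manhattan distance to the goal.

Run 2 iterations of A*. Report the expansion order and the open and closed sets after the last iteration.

order=[(2,1) → (2,2)]; open=[(1,0) g=1 f=12, (1,1) g=2 f=12, (1,2) g=3 f=12, (2,3) g=3 f=10, (3,0) g=1 f=10, (3,1) g=2 f=10, (3,2) g=3 f=10]; closed=[(2,0), (2,1), (2,2)]

step 1: expand (2,1) (f=10, h=9) → closed; open now [(1,0) g=1 f=12, (1,1) g=2 f=12, (2,2) g=2 f=10, (3,0) g=1 f=10, (3,1) g=2 f=10]
step 2: expand (2,2) (f=10, h=8) → closed; open now [(1,0) g=1 f=12, (1,1) g=2 f=12, (1,2) g=3 f=12, (2,3) g=3 f=10, (3,0) g=1 f=10, (3,1) g=2 f=10, (3,2) g=3 f=10]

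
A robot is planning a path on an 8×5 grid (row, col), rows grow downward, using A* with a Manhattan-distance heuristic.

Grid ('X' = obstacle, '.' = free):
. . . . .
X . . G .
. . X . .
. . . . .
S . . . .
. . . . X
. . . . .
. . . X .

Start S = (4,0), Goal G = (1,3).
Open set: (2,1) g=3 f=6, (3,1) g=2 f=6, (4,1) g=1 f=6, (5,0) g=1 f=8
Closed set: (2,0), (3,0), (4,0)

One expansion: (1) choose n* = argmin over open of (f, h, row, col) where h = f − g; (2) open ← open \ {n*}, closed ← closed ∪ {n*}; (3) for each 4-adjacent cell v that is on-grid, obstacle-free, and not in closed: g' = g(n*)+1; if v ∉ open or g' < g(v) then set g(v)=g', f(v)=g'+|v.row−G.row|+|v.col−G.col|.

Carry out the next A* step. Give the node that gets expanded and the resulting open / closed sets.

expanded=(2,1); open=[(1,1) g=4 f=6, (3,1) g=2 f=6, (4,1) g=1 f=6, (5,0) g=1 f=8]; closed=[(2,0), (2,1), (3,0), (4,0)]

step 1: expand (2,1) (f=6, h=3) → closed; open now [(1,1) g=4 f=6, (3,1) g=2 f=6, (4,1) g=1 f=6, (5,0) g=1 f=8]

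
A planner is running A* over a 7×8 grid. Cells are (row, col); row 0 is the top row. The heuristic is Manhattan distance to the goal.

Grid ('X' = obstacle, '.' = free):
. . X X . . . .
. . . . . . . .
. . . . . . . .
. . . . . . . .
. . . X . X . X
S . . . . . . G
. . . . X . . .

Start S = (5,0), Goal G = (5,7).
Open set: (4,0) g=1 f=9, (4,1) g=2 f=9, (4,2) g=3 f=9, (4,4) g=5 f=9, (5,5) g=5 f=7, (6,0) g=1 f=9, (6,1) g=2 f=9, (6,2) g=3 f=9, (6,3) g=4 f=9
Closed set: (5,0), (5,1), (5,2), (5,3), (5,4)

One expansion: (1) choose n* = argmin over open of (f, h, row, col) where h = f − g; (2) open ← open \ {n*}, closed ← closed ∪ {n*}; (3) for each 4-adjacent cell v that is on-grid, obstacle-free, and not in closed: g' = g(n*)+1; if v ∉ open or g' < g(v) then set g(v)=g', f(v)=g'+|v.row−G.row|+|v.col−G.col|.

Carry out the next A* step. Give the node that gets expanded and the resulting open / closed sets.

step 1: expand (5,5) (f=7, h=2) → closed; open now [(4,0) g=1 f=9, (4,1) g=2 f=9, (4,2) g=3 f=9, (4,4) g=5 f=9, (5,6) g=6 f=7, (6,0) g=1 f=9, (6,1) g=2 f=9, (6,2) g=3 f=9, (6,3) g=4 f=9, (6,5) g=6 f=9]

expanded=(5,5); open=[(4,0) g=1 f=9, (4,1) g=2 f=9, (4,2) g=3 f=9, (4,4) g=5 f=9, (5,6) g=6 f=7, (6,0) g=1 f=9, (6,1) g=2 f=9, (6,2) g=3 f=9, (6,3) g=4 f=9, (6,5) g=6 f=9]; closed=[(5,0), (5,1), (5,2), (5,3), (5,4), (5,5)]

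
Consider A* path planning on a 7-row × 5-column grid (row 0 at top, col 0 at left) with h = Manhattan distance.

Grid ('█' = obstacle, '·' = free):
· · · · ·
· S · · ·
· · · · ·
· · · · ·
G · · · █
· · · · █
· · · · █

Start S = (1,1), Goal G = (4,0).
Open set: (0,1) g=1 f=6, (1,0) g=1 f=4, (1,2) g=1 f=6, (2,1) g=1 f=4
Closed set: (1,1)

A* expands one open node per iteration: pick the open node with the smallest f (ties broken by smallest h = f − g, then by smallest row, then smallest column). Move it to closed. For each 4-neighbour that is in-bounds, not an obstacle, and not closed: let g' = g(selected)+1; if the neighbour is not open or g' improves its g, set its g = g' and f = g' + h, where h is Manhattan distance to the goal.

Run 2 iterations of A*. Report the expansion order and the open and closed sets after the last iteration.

order=[(1,0) → (2,0)]; open=[(0,0) g=2 f=6, (0,1) g=1 f=6, (1,2) g=1 f=6, (2,1) g=1 f=4, (3,0) g=3 f=4]; closed=[(1,0), (1,1), (2,0)]

step 1: expand (1,0) (f=4, h=3) → closed; open now [(0,0) g=2 f=6, (0,1) g=1 f=6, (1,2) g=1 f=6, (2,0) g=2 f=4, (2,1) g=1 f=4]
step 2: expand (2,0) (f=4, h=2) → closed; open now [(0,0) g=2 f=6, (0,1) g=1 f=6, (1,2) g=1 f=6, (2,1) g=1 f=4, (3,0) g=3 f=4]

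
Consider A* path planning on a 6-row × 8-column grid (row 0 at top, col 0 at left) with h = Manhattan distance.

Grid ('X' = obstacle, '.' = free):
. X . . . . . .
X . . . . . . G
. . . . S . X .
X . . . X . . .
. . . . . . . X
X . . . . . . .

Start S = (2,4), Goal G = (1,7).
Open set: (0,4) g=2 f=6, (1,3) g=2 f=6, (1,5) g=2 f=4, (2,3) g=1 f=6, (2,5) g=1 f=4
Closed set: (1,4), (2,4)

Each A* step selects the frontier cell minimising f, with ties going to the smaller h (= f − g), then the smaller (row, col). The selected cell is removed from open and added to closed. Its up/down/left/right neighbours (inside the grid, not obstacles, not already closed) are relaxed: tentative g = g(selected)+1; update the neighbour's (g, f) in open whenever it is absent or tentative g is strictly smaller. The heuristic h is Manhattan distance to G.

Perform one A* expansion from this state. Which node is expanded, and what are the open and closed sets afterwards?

step 1: expand (1,5) (f=4, h=2) → closed; open now [(0,4) g=2 f=6, (0,5) g=3 f=6, (1,3) g=2 f=6, (1,6) g=3 f=4, (2,3) g=1 f=6, (2,5) g=1 f=4]

expanded=(1,5); open=[(0,4) g=2 f=6, (0,5) g=3 f=6, (1,3) g=2 f=6, (1,6) g=3 f=4, (2,3) g=1 f=6, (2,5) g=1 f=4]; closed=[(1,4), (1,5), (2,4)]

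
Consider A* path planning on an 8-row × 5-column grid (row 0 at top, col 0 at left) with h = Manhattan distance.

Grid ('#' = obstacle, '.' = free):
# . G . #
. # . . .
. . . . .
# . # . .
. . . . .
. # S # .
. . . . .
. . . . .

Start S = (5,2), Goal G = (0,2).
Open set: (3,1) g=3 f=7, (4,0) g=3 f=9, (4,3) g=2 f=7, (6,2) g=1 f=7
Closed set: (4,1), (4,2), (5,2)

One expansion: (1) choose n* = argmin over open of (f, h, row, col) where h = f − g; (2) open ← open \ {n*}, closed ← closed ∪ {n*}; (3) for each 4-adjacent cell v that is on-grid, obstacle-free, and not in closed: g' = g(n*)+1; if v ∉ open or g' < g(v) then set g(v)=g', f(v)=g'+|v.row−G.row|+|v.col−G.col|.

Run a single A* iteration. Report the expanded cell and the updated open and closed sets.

expanded=(3,1); open=[(2,1) g=4 f=7, (4,0) g=3 f=9, (4,3) g=2 f=7, (6,2) g=1 f=7]; closed=[(3,1), (4,1), (4,2), (5,2)]

step 1: expand (3,1) (f=7, h=4) → closed; open now [(2,1) g=4 f=7, (4,0) g=3 f=9, (4,3) g=2 f=7, (6,2) g=1 f=7]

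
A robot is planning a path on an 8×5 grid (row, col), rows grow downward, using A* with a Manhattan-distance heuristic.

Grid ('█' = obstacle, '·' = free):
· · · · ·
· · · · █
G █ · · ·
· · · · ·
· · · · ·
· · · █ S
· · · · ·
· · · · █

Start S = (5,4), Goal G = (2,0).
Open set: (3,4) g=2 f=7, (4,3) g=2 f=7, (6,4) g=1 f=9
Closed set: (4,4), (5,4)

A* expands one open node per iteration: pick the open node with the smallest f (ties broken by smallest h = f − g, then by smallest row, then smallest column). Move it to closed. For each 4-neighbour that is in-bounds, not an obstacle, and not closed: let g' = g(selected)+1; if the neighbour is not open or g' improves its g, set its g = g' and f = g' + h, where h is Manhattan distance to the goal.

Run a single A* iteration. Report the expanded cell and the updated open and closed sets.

expanded=(3,4); open=[(2,4) g=3 f=7, (3,3) g=3 f=7, (4,3) g=2 f=7, (6,4) g=1 f=9]; closed=[(3,4), (4,4), (5,4)]

step 1: expand (3,4) (f=7, h=5) → closed; open now [(2,4) g=3 f=7, (3,3) g=3 f=7, (4,3) g=2 f=7, (6,4) g=1 f=9]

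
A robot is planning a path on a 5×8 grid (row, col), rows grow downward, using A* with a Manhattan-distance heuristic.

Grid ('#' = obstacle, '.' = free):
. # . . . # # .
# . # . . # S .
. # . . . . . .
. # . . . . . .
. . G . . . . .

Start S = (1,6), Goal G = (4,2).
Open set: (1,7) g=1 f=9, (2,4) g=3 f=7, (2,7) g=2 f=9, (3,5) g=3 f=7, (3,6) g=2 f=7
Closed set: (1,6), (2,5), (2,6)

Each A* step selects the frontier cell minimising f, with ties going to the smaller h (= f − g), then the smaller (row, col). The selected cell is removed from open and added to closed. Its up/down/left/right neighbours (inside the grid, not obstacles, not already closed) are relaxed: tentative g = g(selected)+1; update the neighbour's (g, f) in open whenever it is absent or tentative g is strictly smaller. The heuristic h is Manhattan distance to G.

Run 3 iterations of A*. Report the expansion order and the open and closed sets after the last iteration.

step 1: expand (2,4) (f=7, h=4) → closed; open now [(1,4) g=4 f=9, (1,7) g=1 f=9, (2,3) g=4 f=7, (2,7) g=2 f=9, (3,4) g=4 f=7, (3,5) g=3 f=7, (3,6) g=2 f=7]
step 2: expand (2,3) (f=7, h=3) → closed; open now [(1,3) g=5 f=9, (1,4) g=4 f=9, (1,7) g=1 f=9, (2,2) g=5 f=7, (2,7) g=2 f=9, (3,3) g=5 f=7, (3,4) g=4 f=7, (3,5) g=3 f=7, (3,6) g=2 f=7]
step 3: expand (2,2) (f=7, h=2) → closed; open now [(1,3) g=5 f=9, (1,4) g=4 f=9, (1,7) g=1 f=9, (2,7) g=2 f=9, (3,2) g=6 f=7, (3,3) g=5 f=7, (3,4) g=4 f=7, (3,5) g=3 f=7, (3,6) g=2 f=7]

order=[(2,4) → (2,3) → (2,2)]; open=[(1,3) g=5 f=9, (1,4) g=4 f=9, (1,7) g=1 f=9, (2,7) g=2 f=9, (3,2) g=6 f=7, (3,3) g=5 f=7, (3,4) g=4 f=7, (3,5) g=3 f=7, (3,6) g=2 f=7]; closed=[(1,6), (2,2), (2,3), (2,4), (2,5), (2,6)]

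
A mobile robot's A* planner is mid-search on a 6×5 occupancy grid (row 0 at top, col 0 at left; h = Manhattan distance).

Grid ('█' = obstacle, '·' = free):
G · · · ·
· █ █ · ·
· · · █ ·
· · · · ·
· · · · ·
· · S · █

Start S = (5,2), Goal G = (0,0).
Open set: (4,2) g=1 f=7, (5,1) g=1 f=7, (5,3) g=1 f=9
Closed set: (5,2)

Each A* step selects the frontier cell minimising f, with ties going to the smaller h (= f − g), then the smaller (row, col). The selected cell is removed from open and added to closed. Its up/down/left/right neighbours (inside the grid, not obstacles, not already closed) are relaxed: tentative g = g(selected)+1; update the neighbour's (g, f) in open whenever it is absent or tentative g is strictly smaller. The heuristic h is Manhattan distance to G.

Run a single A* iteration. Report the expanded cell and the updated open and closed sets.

expanded=(4,2); open=[(3,2) g=2 f=7, (4,1) g=2 f=7, (4,3) g=2 f=9, (5,1) g=1 f=7, (5,3) g=1 f=9]; closed=[(4,2), (5,2)]

step 1: expand (4,2) (f=7, h=6) → closed; open now [(3,2) g=2 f=7, (4,1) g=2 f=7, (4,3) g=2 f=9, (5,1) g=1 f=7, (5,3) g=1 f=9]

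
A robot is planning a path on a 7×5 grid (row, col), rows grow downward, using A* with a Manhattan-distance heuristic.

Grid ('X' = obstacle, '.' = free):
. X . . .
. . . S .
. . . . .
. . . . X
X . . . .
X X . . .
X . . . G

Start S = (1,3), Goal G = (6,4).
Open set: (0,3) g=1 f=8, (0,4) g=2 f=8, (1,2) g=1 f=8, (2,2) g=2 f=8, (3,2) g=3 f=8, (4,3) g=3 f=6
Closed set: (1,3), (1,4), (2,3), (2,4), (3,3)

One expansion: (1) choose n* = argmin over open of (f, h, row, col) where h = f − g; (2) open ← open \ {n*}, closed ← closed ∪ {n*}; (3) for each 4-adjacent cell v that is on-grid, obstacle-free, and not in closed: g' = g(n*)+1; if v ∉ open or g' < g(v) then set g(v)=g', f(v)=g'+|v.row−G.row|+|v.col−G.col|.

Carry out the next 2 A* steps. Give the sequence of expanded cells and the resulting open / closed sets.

order=[(4,3) → (4,4)]; open=[(0,3) g=1 f=8, (0,4) g=2 f=8, (1,2) g=1 f=8, (2,2) g=2 f=8, (3,2) g=3 f=8, (4,2) g=4 f=8, (5,3) g=4 f=6, (5,4) g=5 f=6]; closed=[(1,3), (1,4), (2,3), (2,4), (3,3), (4,3), (4,4)]

step 1: expand (4,3) (f=6, h=3) → closed; open now [(0,3) g=1 f=8, (0,4) g=2 f=8, (1,2) g=1 f=8, (2,2) g=2 f=8, (3,2) g=3 f=8, (4,2) g=4 f=8, (4,4) g=4 f=6, (5,3) g=4 f=6]
step 2: expand (4,4) (f=6, h=2) → closed; open now [(0,3) g=1 f=8, (0,4) g=2 f=8, (1,2) g=1 f=8, (2,2) g=2 f=8, (3,2) g=3 f=8, (4,2) g=4 f=8, (5,3) g=4 f=6, (5,4) g=5 f=6]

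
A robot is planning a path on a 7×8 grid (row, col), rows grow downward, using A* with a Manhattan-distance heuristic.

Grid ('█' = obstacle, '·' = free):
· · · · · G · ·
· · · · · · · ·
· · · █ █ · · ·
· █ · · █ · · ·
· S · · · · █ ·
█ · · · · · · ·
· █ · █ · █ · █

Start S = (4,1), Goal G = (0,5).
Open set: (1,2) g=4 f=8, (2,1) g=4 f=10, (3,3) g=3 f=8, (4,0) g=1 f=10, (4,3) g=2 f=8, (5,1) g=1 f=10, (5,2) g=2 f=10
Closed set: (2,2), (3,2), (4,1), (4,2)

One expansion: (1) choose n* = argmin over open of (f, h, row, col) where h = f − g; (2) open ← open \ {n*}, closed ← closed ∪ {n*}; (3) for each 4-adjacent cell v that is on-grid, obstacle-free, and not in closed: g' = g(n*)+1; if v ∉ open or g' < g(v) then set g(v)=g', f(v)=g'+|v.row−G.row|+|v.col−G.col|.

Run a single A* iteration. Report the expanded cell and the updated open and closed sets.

expanded=(1,2); open=[(0,2) g=5 f=8, (1,1) g=5 f=10, (1,3) g=5 f=8, (2,1) g=4 f=10, (3,3) g=3 f=8, (4,0) g=1 f=10, (4,3) g=2 f=8, (5,1) g=1 f=10, (5,2) g=2 f=10]; closed=[(1,2), (2,2), (3,2), (4,1), (4,2)]

step 1: expand (1,2) (f=8, h=4) → closed; open now [(0,2) g=5 f=8, (1,1) g=5 f=10, (1,3) g=5 f=8, (2,1) g=4 f=10, (3,3) g=3 f=8, (4,0) g=1 f=10, (4,3) g=2 f=8, (5,1) g=1 f=10, (5,2) g=2 f=10]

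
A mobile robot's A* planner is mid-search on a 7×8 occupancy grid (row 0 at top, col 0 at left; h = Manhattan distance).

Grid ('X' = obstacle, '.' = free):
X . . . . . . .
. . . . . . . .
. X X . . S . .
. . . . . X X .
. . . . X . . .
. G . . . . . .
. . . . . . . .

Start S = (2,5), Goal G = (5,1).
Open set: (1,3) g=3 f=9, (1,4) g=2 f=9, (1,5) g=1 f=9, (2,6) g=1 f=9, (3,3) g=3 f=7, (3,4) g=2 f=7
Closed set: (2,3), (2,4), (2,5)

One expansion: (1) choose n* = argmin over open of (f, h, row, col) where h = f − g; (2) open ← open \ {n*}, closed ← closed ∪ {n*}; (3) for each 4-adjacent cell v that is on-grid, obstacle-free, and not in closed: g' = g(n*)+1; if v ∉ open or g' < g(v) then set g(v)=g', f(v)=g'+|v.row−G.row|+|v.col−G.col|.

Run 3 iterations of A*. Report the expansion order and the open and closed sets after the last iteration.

step 1: expand (3,3) (f=7, h=4) → closed; open now [(1,3) g=3 f=9, (1,4) g=2 f=9, (1,5) g=1 f=9, (2,6) g=1 f=9, (3,2) g=4 f=7, (3,4) g=2 f=7, (4,3) g=4 f=7]
step 2: expand (3,2) (f=7, h=3) → closed; open now [(1,3) g=3 f=9, (1,4) g=2 f=9, (1,5) g=1 f=9, (2,6) g=1 f=9, (3,1) g=5 f=7, (3,4) g=2 f=7, (4,2) g=5 f=7, (4,3) g=4 f=7]
step 3: expand (3,1) (f=7, h=2) → closed; open now [(1,3) g=3 f=9, (1,4) g=2 f=9, (1,5) g=1 f=9, (2,6) g=1 f=9, (3,0) g=6 f=9, (3,4) g=2 f=7, (4,1) g=6 f=7, (4,2) g=5 f=7, (4,3) g=4 f=7]

order=[(3,3) → (3,2) → (3,1)]; open=[(1,3) g=3 f=9, (1,4) g=2 f=9, (1,5) g=1 f=9, (2,6) g=1 f=9, (3,0) g=6 f=9, (3,4) g=2 f=7, (4,1) g=6 f=7, (4,2) g=5 f=7, (4,3) g=4 f=7]; closed=[(2,3), (2,4), (2,5), (3,1), (3,2), (3,3)]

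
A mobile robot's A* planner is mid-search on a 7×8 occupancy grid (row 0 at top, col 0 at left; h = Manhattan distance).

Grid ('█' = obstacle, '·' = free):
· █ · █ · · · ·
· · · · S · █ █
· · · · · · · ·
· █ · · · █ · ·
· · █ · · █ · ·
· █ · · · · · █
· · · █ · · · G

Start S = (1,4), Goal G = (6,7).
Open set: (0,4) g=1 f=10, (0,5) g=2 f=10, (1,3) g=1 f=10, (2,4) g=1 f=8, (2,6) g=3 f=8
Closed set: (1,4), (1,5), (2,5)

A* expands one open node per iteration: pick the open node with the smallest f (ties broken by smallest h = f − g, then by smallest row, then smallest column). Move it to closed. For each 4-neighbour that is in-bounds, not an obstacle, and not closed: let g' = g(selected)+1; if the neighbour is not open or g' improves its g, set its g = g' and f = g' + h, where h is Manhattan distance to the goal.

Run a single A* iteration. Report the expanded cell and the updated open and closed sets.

expanded=(2,6); open=[(0,4) g=1 f=10, (0,5) g=2 f=10, (1,3) g=1 f=10, (2,4) g=1 f=8, (2,7) g=4 f=8, (3,6) g=4 f=8]; closed=[(1,4), (1,5), (2,5), (2,6)]

step 1: expand (2,6) (f=8, h=5) → closed; open now [(0,4) g=1 f=10, (0,5) g=2 f=10, (1,3) g=1 f=10, (2,4) g=1 f=8, (2,7) g=4 f=8, (3,6) g=4 f=8]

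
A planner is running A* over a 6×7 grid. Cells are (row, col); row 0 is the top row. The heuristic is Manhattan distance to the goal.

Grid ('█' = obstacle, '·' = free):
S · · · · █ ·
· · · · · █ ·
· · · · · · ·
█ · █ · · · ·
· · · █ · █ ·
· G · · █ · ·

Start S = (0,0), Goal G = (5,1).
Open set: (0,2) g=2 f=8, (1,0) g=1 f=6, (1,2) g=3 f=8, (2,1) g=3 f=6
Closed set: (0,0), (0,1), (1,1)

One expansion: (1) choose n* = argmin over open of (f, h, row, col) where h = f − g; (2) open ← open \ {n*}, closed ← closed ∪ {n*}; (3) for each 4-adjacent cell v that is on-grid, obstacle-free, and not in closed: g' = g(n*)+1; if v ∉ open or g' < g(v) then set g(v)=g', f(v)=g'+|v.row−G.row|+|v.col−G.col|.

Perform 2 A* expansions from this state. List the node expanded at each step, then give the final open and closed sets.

order=[(2,1) → (3,1)]; open=[(0,2) g=2 f=8, (1,0) g=1 f=6, (1,2) g=3 f=8, (2,0) g=4 f=8, (2,2) g=4 f=8, (4,1) g=5 f=6]; closed=[(0,0), (0,1), (1,1), (2,1), (3,1)]

step 1: expand (2,1) (f=6, h=3) → closed; open now [(0,2) g=2 f=8, (1,0) g=1 f=6, (1,2) g=3 f=8, (2,0) g=4 f=8, (2,2) g=4 f=8, (3,1) g=4 f=6]
step 2: expand (3,1) (f=6, h=2) → closed; open now [(0,2) g=2 f=8, (1,0) g=1 f=6, (1,2) g=3 f=8, (2,0) g=4 f=8, (2,2) g=4 f=8, (4,1) g=5 f=6]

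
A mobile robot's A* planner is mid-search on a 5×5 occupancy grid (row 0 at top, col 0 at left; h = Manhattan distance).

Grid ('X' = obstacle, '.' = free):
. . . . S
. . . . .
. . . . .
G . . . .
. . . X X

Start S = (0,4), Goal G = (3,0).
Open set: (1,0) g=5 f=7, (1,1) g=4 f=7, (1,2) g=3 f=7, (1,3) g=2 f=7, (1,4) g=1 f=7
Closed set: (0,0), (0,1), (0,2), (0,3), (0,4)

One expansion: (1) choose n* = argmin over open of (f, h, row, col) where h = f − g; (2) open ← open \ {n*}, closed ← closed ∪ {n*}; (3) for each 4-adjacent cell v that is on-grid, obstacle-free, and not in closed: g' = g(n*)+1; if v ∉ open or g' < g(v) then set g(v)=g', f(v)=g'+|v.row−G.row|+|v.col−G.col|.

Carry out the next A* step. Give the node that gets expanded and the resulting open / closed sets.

expanded=(1,0); open=[(1,1) g=4 f=7, (1,2) g=3 f=7, (1,3) g=2 f=7, (1,4) g=1 f=7, (2,0) g=6 f=7]; closed=[(0,0), (0,1), (0,2), (0,3), (0,4), (1,0)]

step 1: expand (1,0) (f=7, h=2) → closed; open now [(1,1) g=4 f=7, (1,2) g=3 f=7, (1,3) g=2 f=7, (1,4) g=1 f=7, (2,0) g=6 f=7]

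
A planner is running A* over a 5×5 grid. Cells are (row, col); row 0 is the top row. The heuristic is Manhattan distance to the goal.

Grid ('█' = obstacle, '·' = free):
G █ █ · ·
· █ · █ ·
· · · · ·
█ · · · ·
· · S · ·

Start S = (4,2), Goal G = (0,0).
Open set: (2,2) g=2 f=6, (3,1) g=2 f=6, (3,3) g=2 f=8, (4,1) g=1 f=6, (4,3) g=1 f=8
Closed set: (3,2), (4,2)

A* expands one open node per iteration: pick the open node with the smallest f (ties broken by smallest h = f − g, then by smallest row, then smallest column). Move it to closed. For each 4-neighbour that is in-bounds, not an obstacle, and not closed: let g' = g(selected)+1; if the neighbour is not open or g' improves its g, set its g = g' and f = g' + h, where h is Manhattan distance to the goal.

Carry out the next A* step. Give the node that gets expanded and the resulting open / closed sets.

step 1: expand (2,2) (f=6, h=4) → closed; open now [(1,2) g=3 f=6, (2,1) g=3 f=6, (2,3) g=3 f=8, (3,1) g=2 f=6, (3,3) g=2 f=8, (4,1) g=1 f=6, (4,3) g=1 f=8]

expanded=(2,2); open=[(1,2) g=3 f=6, (2,1) g=3 f=6, (2,3) g=3 f=8, (3,1) g=2 f=6, (3,3) g=2 f=8, (4,1) g=1 f=6, (4,3) g=1 f=8]; closed=[(2,2), (3,2), (4,2)]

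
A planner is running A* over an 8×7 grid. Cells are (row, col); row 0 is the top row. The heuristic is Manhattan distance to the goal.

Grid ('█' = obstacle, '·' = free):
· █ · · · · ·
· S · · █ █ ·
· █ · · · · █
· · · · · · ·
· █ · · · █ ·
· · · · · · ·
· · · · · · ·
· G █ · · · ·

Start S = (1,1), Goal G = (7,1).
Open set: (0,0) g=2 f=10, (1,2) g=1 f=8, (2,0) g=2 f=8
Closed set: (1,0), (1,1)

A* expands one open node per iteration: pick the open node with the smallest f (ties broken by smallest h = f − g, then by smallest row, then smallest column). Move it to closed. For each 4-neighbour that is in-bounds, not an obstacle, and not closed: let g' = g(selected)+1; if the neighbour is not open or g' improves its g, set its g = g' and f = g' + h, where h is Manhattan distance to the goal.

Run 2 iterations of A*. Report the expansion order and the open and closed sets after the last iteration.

step 1: expand (2,0) (f=8, h=6) → closed; open now [(0,0) g=2 f=10, (1,2) g=1 f=8, (3,0) g=3 f=8]
step 2: expand (3,0) (f=8, h=5) → closed; open now [(0,0) g=2 f=10, (1,2) g=1 f=8, (3,1) g=4 f=8, (4,0) g=4 f=8]

order=[(2,0) → (3,0)]; open=[(0,0) g=2 f=10, (1,2) g=1 f=8, (3,1) g=4 f=8, (4,0) g=4 f=8]; closed=[(1,0), (1,1), (2,0), (3,0)]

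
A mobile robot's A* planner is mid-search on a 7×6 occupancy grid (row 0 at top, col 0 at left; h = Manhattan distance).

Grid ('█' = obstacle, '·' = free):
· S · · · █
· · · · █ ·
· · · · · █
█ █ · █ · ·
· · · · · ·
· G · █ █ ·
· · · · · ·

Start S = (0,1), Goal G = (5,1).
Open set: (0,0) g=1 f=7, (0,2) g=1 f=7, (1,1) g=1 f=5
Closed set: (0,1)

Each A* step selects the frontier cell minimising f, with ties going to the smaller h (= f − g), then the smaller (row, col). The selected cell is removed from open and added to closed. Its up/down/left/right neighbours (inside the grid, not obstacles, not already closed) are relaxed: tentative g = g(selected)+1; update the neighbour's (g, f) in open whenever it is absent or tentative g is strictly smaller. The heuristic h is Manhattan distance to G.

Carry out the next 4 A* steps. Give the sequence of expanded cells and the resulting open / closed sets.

order=[(1,1) → (2,1) → (2,0) → (2,2)]; open=[(0,0) g=1 f=7, (0,2) g=1 f=7, (1,0) g=2 f=7, (1,2) g=2 f=7, (2,3) g=4 f=9, (3,2) g=4 f=7]; closed=[(0,1), (1,1), (2,0), (2,1), (2,2)]

step 1: expand (1,1) (f=5, h=4) → closed; open now [(0,0) g=1 f=7, (0,2) g=1 f=7, (1,0) g=2 f=7, (1,2) g=2 f=7, (2,1) g=2 f=5]
step 2: expand (2,1) (f=5, h=3) → closed; open now [(0,0) g=1 f=7, (0,2) g=1 f=7, (1,0) g=2 f=7, (1,2) g=2 f=7, (2,0) g=3 f=7, (2,2) g=3 f=7]
step 3: expand (2,0) (f=7, h=4) → closed; open now [(0,0) g=1 f=7, (0,2) g=1 f=7, (1,0) g=2 f=7, (1,2) g=2 f=7, (2,2) g=3 f=7]
step 4: expand (2,2) (f=7, h=4) → closed; open now [(0,0) g=1 f=7, (0,2) g=1 f=7, (1,0) g=2 f=7, (1,2) g=2 f=7, (2,3) g=4 f=9, (3,2) g=4 f=7]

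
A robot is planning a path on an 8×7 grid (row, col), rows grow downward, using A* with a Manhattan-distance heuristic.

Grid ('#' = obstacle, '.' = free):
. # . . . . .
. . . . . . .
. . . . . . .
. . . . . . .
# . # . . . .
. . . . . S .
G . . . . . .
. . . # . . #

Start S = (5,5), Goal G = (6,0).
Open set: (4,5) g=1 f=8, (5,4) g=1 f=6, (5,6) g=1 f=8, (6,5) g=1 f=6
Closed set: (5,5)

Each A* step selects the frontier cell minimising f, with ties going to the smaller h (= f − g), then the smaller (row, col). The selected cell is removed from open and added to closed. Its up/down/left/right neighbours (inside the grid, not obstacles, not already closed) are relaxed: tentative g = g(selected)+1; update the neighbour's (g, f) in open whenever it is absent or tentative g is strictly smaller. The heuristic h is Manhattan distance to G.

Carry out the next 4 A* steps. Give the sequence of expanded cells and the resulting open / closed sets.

order=[(5,4) → (5,3) → (5,2) → (5,1)]; open=[(4,1) g=5 f=8, (4,3) g=3 f=8, (4,4) g=2 f=8, (4,5) g=1 f=8, (5,0) g=5 f=6, (5,6) g=1 f=8, (6,1) g=5 f=6, (6,2) g=4 f=6, (6,3) g=3 f=6, (6,4) g=2 f=6, (6,5) g=1 f=6]; closed=[(5,1), (5,2), (5,3), (5,4), (5,5)]

step 1: expand (5,4) (f=6, h=5) → closed; open now [(4,4) g=2 f=8, (4,5) g=1 f=8, (5,3) g=2 f=6, (5,6) g=1 f=8, (6,4) g=2 f=6, (6,5) g=1 f=6]
step 2: expand (5,3) (f=6, h=4) → closed; open now [(4,3) g=3 f=8, (4,4) g=2 f=8, (4,5) g=1 f=8, (5,2) g=3 f=6, (5,6) g=1 f=8, (6,3) g=3 f=6, (6,4) g=2 f=6, (6,5) g=1 f=6]
step 3: expand (5,2) (f=6, h=3) → closed; open now [(4,3) g=3 f=8, (4,4) g=2 f=8, (4,5) g=1 f=8, (5,1) g=4 f=6, (5,6) g=1 f=8, (6,2) g=4 f=6, (6,3) g=3 f=6, (6,4) g=2 f=6, (6,5) g=1 f=6]
step 4: expand (5,1) (f=6, h=2) → closed; open now [(4,1) g=5 f=8, (4,3) g=3 f=8, (4,4) g=2 f=8, (4,5) g=1 f=8, (5,0) g=5 f=6, (5,6) g=1 f=8, (6,1) g=5 f=6, (6,2) g=4 f=6, (6,3) g=3 f=6, (6,4) g=2 f=6, (6,5) g=1 f=6]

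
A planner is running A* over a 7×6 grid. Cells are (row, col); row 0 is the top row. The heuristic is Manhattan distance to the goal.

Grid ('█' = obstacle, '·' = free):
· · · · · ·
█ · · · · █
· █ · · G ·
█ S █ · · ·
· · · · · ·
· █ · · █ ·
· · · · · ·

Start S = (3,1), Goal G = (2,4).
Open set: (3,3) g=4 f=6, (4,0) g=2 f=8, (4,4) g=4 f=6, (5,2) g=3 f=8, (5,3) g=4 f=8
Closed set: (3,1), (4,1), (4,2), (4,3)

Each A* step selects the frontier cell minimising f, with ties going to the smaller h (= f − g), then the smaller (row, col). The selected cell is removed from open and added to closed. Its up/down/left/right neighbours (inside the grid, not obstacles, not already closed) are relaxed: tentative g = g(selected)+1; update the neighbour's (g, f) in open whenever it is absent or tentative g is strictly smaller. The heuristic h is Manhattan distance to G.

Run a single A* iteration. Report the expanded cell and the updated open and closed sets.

step 1: expand (3,3) (f=6, h=2) → closed; open now [(2,3) g=5 f=6, (3,4) g=5 f=6, (4,0) g=2 f=8, (4,4) g=4 f=6, (5,2) g=3 f=8, (5,3) g=4 f=8]

expanded=(3,3); open=[(2,3) g=5 f=6, (3,4) g=5 f=6, (4,0) g=2 f=8, (4,4) g=4 f=6, (5,2) g=3 f=8, (5,3) g=4 f=8]; closed=[(3,1), (3,3), (4,1), (4,2), (4,3)]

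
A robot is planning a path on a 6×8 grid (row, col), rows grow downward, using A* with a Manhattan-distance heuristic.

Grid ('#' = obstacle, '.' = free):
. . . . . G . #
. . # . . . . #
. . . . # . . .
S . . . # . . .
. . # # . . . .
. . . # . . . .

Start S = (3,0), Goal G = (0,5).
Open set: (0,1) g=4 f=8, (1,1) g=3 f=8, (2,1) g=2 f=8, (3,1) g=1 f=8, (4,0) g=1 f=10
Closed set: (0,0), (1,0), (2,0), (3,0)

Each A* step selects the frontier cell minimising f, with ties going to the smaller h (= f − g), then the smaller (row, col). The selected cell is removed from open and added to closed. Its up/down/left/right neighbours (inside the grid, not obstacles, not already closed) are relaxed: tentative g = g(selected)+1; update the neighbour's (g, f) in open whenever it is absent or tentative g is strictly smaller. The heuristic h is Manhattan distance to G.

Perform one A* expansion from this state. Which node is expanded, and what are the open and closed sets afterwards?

step 1: expand (0,1) (f=8, h=4) → closed; open now [(0,2) g=5 f=8, (1,1) g=3 f=8, (2,1) g=2 f=8, (3,1) g=1 f=8, (4,0) g=1 f=10]

expanded=(0,1); open=[(0,2) g=5 f=8, (1,1) g=3 f=8, (2,1) g=2 f=8, (3,1) g=1 f=8, (4,0) g=1 f=10]; closed=[(0,0), (0,1), (1,0), (2,0), (3,0)]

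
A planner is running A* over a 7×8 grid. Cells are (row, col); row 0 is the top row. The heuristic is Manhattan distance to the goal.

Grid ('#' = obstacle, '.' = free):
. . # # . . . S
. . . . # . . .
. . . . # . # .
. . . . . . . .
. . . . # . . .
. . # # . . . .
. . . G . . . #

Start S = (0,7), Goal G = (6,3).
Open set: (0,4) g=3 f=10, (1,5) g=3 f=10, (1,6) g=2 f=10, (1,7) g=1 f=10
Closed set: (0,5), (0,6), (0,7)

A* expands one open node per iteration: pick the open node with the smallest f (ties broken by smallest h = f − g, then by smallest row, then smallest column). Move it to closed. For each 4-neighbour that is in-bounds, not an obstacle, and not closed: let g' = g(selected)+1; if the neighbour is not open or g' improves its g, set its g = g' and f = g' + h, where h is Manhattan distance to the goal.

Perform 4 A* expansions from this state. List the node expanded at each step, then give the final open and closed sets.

step 1: expand (0,4) (f=10, h=7) → closed; open now [(1,5) g=3 f=10, (1,6) g=2 f=10, (1,7) g=1 f=10]
step 2: expand (1,5) (f=10, h=7) → closed; open now [(1,6) g=2 f=10, (1,7) g=1 f=10, (2,5) g=4 f=10]
step 3: expand (2,5) (f=10, h=6) → closed; open now [(1,6) g=2 f=10, (1,7) g=1 f=10, (3,5) g=5 f=10]
step 4: expand (3,5) (f=10, h=5) → closed; open now [(1,6) g=2 f=10, (1,7) g=1 f=10, (3,4) g=6 f=10, (3,6) g=6 f=12, (4,5) g=6 f=10]

order=[(0,4) → (1,5) → (2,5) → (3,5)]; open=[(1,6) g=2 f=10, (1,7) g=1 f=10, (3,4) g=6 f=10, (3,6) g=6 f=12, (4,5) g=6 f=10]; closed=[(0,4), (0,5), (0,6), (0,7), (1,5), (2,5), (3,5)]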